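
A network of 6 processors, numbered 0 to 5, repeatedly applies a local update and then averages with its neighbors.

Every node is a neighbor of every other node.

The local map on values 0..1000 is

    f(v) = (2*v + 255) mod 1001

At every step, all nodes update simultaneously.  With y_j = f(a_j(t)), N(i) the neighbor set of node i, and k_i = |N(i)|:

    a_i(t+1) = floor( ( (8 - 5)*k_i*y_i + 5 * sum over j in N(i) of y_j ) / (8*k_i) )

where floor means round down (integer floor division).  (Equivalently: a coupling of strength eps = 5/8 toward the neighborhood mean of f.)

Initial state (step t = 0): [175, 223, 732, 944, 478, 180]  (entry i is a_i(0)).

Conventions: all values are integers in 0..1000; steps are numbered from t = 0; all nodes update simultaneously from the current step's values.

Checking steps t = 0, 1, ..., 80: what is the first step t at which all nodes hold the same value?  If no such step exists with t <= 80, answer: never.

Answer: 9
Key observation: Synchronization is absorbing here: once all nodes are equal they stay equal, and step 9 is the first all-equal step.

Derivation:
t=0: [175, 223, 732, 944, 478, 180]  (not all equal)
t=1: [525, 549, 553, 409, 426, 527]  (not all equal)
t=2: [263, 275, 277, 205, 214, 264]  (not all equal)
t=3: [761, 767, 768, 732, 736, 761]  (not all equal)
t=4: [765, 768, 769, 751, 753, 765]  (not all equal)
t=5: [779, 780, 781, 772, 773, 779]  (not all equal)
t=6: [809, 810, 810, 806, 806, 809]  (not all equal)
t=7: [871, 871, 871, 869, 869, 871]  (not all equal)
t=8: [995, 995, 995, 994, 994, 995]  (not all equal)
t=9: [242, 242, 242, 242, 242, 242]  (all equal)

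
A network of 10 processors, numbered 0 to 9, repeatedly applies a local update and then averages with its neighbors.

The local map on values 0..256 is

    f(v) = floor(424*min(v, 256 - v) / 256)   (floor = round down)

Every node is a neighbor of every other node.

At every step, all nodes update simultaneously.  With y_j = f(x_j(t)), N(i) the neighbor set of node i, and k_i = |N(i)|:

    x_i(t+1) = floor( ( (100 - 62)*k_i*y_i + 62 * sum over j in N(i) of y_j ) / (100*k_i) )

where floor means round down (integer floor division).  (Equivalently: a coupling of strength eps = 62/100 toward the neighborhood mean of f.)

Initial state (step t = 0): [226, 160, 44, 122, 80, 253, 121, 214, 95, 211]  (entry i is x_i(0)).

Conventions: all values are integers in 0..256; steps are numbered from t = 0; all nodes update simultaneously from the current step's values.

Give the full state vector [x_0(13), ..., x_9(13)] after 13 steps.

Simulating step by step:
t=0: [226, 160, 44, 122, 80, 253, 121, 214, 95, 211]
t=1: [92, 126, 99, 139, 118, 78, 139, 98, 125, 100]
t=2: [169, 186, 172, 181, 182, 161, 181, 172, 186, 173]
t=3: [135, 126, 133, 129, 128, 139, 129, 133, 126, 133]
t=4: [203, 205, 204, 206, 207, 201, 206, 204, 205, 204]
t=5: [85, 84, 85, 83, 83, 86, 83, 85, 84, 85]
t=6: [139, 139, 139, 138, 138, 140, 138, 139, 139, 139]
t=7: [193, 193, 193, 193, 193, 193, 193, 193, 193, 193]
t=8: [104, 104, 104, 104, 104, 104, 104, 104, 104, 104]
t=9: [172, 172, 172, 172, 172, 172, 172, 172, 172, 172]
t=10: [139, 139, 139, 139, 139, 139, 139, 139, 139, 139]
t=11: [193, 193, 193, 193, 193, 193, 193, 193, 193, 193]
t=12: [104, 104, 104, 104, 104, 104, 104, 104, 104, 104]
t=13: [172, 172, 172, 172, 172, 172, 172, 172, 172, 172]

Answer: [172, 172, 172, 172, 172, 172, 172, 172, 172, 172]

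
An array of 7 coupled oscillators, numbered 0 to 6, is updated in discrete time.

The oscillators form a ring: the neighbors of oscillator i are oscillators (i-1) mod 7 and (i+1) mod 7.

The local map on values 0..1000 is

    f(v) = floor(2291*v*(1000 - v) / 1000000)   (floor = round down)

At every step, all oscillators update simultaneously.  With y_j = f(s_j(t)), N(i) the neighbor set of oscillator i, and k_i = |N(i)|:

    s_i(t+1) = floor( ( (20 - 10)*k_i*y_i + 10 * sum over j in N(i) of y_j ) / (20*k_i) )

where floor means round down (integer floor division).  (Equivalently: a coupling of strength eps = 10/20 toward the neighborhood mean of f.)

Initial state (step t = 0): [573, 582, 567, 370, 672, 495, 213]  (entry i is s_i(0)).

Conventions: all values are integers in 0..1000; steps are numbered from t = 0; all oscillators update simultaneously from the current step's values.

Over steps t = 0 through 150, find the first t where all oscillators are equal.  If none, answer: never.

Simulating step by step:
t=0: [573, 582, 567, 370, 672, 495, 213]  (not all equal)
t=1: [515, 559, 553, 533, 528, 508, 475]  (not all equal)
t=2: [569, 566, 566, 569, 570, 571, 571]  (not all equal)
t=3: [561, 561, 561, 561, 561, 561, 561]  (all equal)

Answer: 3
Key observation: Synchronization is absorbing here: once all oscillators are equal they stay equal, and step 3 is the first all-equal step.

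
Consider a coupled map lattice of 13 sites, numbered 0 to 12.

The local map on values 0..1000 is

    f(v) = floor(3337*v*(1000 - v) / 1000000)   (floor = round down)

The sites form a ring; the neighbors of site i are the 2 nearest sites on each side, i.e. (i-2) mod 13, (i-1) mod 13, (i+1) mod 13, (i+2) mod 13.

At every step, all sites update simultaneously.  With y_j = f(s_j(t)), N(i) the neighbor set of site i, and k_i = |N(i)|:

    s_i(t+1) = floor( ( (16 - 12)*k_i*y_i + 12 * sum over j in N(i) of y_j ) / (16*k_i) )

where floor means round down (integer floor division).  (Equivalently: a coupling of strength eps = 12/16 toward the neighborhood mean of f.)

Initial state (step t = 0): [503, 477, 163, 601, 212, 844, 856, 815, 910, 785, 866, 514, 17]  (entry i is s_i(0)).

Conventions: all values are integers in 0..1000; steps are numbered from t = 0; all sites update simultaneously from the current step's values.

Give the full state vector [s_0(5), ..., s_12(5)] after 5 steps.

Simulating step by step:
t=0: [503, 477, 163, 601, 212, 844, 856, 815, 910, 785, 866, 514, 17]
t=1: [616, 610, 680, 628, 533, 535, 435, 441, 417, 515, 420, 553, 554]
t=2: [791, 782, 779, 790, 799, 817, 822, 823, 819, 821, 820, 816, 809]
t=3: [542, 553, 557, 546, 529, 511, 499, 490, 490, 492, 498, 509, 524]
t=4: [828, 826, 826, 827, 829, 831, 832, 833, 833, 833, 833, 832, 830]
t=5: [473, 476, 476, 475, 472, 469, 466, 465, 464, 464, 465, 467, 470]

Answer: [473, 476, 476, 475, 472, 469, 466, 465, 464, 464, 465, 467, 470]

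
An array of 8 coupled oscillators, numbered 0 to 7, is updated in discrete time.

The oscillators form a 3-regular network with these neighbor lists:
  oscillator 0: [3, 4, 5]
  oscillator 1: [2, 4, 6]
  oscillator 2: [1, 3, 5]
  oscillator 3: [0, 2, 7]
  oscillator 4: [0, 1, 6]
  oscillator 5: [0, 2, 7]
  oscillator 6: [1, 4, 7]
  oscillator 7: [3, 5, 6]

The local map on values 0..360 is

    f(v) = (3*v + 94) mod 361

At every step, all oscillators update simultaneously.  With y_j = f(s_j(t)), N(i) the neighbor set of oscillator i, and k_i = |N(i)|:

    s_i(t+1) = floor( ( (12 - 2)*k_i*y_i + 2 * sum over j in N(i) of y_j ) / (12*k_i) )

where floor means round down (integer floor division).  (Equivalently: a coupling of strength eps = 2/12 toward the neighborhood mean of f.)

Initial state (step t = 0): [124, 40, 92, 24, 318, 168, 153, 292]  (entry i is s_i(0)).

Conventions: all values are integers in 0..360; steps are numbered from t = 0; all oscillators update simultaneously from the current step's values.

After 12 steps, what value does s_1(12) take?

Answer: s_1(12) = 215

Derivation:
t=0: [124, 40, 92, 24, 318, 168, 153, 292]
t=1: [128, 207, 41, 158, 300, 217, 203, 239]
t=2: [125, 341, 213, 196, 271, 42, 324, 105]
t=3: [130, 58, 41, 276, 181, 192, 301, 89]
t=4: [146, 266, 224, 185, 267, 276, 259, 43]
t=5: [179, 162, 73, 264, 171, 191, 155, 221]
t=6: [264, 224, 299, 171, 243, 289, 192, 66]
t=7: [169, 74, 253, 245, 112, 239, 281, 287]
t=8: [214, 286, 137, 122, 100, 107, 213, 217]
t=9: [22, 202, 141, 92, 41, 55, 25, 28]
t=10: [160, 312, 163, 34, 217, 243, 181, 172]
t=11: [195, 285, 218, 201, 63, 122, 262, 239]
t=12: [304, 215, 58, 304, 274, 106, 164, 107]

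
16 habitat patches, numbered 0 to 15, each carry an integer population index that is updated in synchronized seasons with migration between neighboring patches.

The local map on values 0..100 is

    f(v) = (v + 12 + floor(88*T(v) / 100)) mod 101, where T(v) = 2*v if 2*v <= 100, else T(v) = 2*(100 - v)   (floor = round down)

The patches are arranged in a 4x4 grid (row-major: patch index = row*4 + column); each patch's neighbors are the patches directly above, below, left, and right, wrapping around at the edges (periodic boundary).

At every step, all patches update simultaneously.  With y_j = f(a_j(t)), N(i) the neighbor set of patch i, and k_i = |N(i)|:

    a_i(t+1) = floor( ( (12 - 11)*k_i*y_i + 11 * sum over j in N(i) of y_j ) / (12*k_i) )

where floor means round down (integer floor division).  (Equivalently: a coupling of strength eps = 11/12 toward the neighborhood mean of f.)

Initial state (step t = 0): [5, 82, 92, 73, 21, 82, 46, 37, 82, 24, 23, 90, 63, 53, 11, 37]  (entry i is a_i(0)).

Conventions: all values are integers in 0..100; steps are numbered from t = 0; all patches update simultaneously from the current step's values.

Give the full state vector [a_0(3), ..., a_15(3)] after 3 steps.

Simulating step by step:
t=0: [5, 82, 92, 73, 21, 82, 46, 37, 82, 24, 23, 90, 63, 53, 11, 37]
t=1: [39, 27, 32, 18, 25, 49, 32, 36, 48, 45, 46, 30, 28, 45, 38, 30]
t=2: [74, 52, 68, 55, 33, 73, 52, 77, 72, 39, 59, 50, 50, 54, 62, 67]
t=3: [35, 36, 43, 33, 27, 28, 35, 35, 29, 35, 38, 35, 36, 38, 39, 44]

Answer: [35, 36, 43, 33, 27, 28, 35, 35, 29, 35, 38, 35, 36, 38, 39, 44]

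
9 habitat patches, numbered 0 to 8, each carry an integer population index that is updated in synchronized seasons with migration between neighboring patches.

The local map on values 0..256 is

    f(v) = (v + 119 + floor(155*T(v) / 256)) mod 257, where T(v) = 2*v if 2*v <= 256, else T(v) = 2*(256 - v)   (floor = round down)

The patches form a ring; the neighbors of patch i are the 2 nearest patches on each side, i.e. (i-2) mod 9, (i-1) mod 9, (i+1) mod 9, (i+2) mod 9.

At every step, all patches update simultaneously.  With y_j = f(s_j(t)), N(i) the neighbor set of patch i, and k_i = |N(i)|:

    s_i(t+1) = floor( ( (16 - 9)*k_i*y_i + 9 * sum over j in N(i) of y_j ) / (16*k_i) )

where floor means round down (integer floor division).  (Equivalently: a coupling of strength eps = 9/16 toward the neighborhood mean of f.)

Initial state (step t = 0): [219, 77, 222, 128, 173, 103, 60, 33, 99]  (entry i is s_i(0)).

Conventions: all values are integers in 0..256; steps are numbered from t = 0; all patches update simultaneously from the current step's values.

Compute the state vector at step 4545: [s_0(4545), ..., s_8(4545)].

Answer: [142, 142, 142, 142, 142, 142, 142, 142, 142]
Key observation: The state at step 21, [142, 142, 142, 142, 142, 142, 142, 142, 142], reappears at step 22: the system is in a cycle of period 1 from step 21 on.  Therefore the state at step 4545 equals the state at step 21 + ((4545 - 21) mod 1) = 21, which is [142, 142, 142, 142, 142, 142, 142, 142, 142].

Derivation:
t=0: [219, 77, 222, 128, 173, 103, 60, 33, 99]
t=1: [114, 80, 116, 117, 144, 140, 179, 160, 119]
t=2: [108, 83, 109, 114, 133, 137, 135, 132, 114]
t=3: [100, 80, 101, 110, 133, 139, 139, 133, 110]
t=4: [88, 69, 89, 103, 129, 137, 137, 128, 103]
t=5: [67, 47, 67, 89, 123, 135, 135, 124, 89]
t=6: [64, 116, 63, 96, 107, 128, 128, 109, 97]
t=7: [43, 73, 41, 83, 94, 122, 122, 96, 85]
t=8: [143, 82, 140, 80, 102, 102, 102, 106, 83]
t=9: [107, 70, 105, 67, 87, 81, 82, 92, 71]
t=10: [70, 37, 66, 33, 50, 42, 43, 56, 39]
t=11: [98, 146, 92, 174, 187, 215, 218, 196, 184]
t=12: [100, 119, 96, 124, 121, 128, 128, 121, 124]
t=13: [101, 115, 98, 126, 126, 139, 139, 128, 127]
t=14: [104, 113, 101, 128, 131, 141, 142, 135, 130]
t=15: [107, 113, 106, 131, 135, 142, 142, 135, 131]
t=16: [112, 116, 111, 132, 136, 142, 142, 136, 132]
t=17: [119, 122, 119, 134, 137, 142, 142, 138, 135]
t=18: [130, 132, 130, 138, 140, 142, 142, 139, 138]
t=19: [143, 143, 143, 142, 142, 142, 142, 142, 142]
t=20: [141, 141, 141, 141, 141, 142, 142, 141, 141]
t=21: [142, 142, 142, 142, 142, 142, 142, 142, 142]
t=22: [142, 142, 142, 142, 142, 142, 142, 142, 142]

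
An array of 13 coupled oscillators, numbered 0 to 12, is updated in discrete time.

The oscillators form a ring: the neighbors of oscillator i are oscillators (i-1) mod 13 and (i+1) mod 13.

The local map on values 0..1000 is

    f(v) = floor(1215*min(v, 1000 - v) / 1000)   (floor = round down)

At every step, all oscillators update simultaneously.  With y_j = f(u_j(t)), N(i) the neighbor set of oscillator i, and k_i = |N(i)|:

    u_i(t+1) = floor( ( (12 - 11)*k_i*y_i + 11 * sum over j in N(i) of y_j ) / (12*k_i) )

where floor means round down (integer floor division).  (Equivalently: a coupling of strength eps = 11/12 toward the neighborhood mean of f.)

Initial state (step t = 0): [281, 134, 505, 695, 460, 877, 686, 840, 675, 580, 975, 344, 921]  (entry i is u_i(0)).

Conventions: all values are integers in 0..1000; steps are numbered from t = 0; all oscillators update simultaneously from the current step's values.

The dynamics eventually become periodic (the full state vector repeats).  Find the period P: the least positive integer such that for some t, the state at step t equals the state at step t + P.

Answer: 4
Key observation: The state at step 41, [527, 549, 580, 591, 603, 594, 582, 555, 532, 504, 493, 493, 499], reappears at step 45 — and no state repeats earlier — so the cycle the system enters has period 4.

Derivation:
t=0: [281, 134, 505, 695, 460, 877, 686, 840, 675, 580, 975, 344, 921]
t=1: [146, 445, 293, 562, 284, 442, 188, 371, 355, 236, 427, 92, 355]
t=2: [459, 288, 520, 365, 518, 307, 471, 339, 373, 458, 225, 444, 167]
t=3: [298, 551, 411, 572, 422, 561, 407, 504, 480, 379, 524, 262, 519]
t=4: [547, 440, 529, 506, 525, 505, 561, 543, 535, 570, 404, 559, 360]
t=5: [490, 558, 567, 576, 598, 558, 574, 549, 540, 526, 525, 469, 533]
t=6: [555, 558, 526, 507, 522, 505, 539, 538, 560, 568, 572, 571, 580]
t=7: [524, 555, 568, 579, 597, 572, 579, 548, 541, 526, 522, 515, 528]
t=8: [558, 550, 525, 506, 513, 501, 532, 535, 561, 569, 581, 577, 582]
t=9: [527, 556, 573, 585, 602, 581, 583, 551, 542, 521, 517, 508, 523]
t=10: [560, 545, 521, 500, 504, 495, 525, 532, 562, 571, 588, 583, 584]
t=11: [528, 557, 579, 592, 603, 590, 583, 555, 543, 516, 512, 502, 518]
t=12: [562, 541, 516, 496, 495, 494, 517, 531, 563, 574, 596, 589, 588]
t=13: [528, 559, 580, 595, 601, 594, 584, 558, 541, 510, 506, 495, 514]
t=14: [563, 540, 513, 496, 491, 494, 514, 531, 565, 579, 598, 595, 587]
t=15: [529, 560, 580, 594, 600, 593, 584, 559, 539, 508, 500, 494, 510]
t=16: [565, 540, 513, 497, 492, 495, 513, 532, 565, 584, 599, 600, 586]
t=17: [530, 559, 581, 594, 601, 594, 585, 560, 535, 507, 494, 494, 506]
t=18: [567, 539, 513, 496, 492, 493, 512, 534, 565, 583, 599, 600, 586]
t=19: [531, 558, 581, 594, 599, 594, 582, 560, 535, 507, 495, 494, 505]
t=20: [569, 538, 514, 497, 492, 496, 512, 535, 565, 583, 599, 600, 585]
t=21: [531, 556, 582, 594, 602, 595, 583, 560, 534, 507, 495, 494, 504]
t=22: [570, 538, 515, 494, 491, 494, 512, 535, 566, 584, 599, 601, 585]
t=23: [531, 555, 581, 593, 599, 594, 582, 559, 533, 506, 493, 494, 503]
t=24: [571, 539, 516, 497, 492, 496, 513, 536, 567, 583, 599, 600, 586]
t=25: [530, 554, 582, 593, 602, 594, 583, 558, 533, 506, 495, 494, 503]
t=26: [571, 539, 516, 494, 492, 494, 514, 536, 568, 585, 600, 601, 586]
t=27: [530, 554, 580, 593, 599, 594, 582, 557, 532, 504, 493, 493, 502]
t=28: [572, 540, 516, 498, 492, 496, 514, 537, 569, 584, 599, 601, 586]
t=29: [529, 554, 582, 593, 602, 594, 582, 556, 532, 505, 493, 494, 502]
t=30: [572, 539, 516, 494, 492, 494, 515, 537, 569, 584, 600, 601, 587]
t=31: [529, 554, 580, 593, 599, 593, 581, 556, 532, 504, 493, 492, 501]
t=32: [573, 541, 516, 498, 493, 497, 515, 538, 570, 584, 599, 601, 586]
t=33: [529, 553, 581, 594, 603, 594, 582, 555, 532, 504, 493, 494, 501]
t=34: [574, 540, 517, 495, 492, 494, 515, 537, 570, 584, 600, 601, 587]
t=35: [528, 552, 580, 592, 600, 593, 581, 556, 532, 504, 493, 492, 500]
t=36: [575, 541, 518, 497, 493, 497, 515, 538, 570, 584, 599, 602, 586]
t=37: [528, 551, 580, 592, 602, 594, 582, 555, 532, 504, 493, 494, 499]
t=38: [575, 541, 519, 496, 493, 494, 515, 537, 570, 584, 600, 601, 588]
t=39: [527, 550, 579, 591, 600, 594, 581, 556, 532, 504, 493, 492, 500]
t=40: [576, 542, 520, 498, 493, 497, 515, 538, 570, 584, 599, 602, 587]
t=41: [527, 549, 580, 591, 603, 594, 582, 555, 532, 504, 493, 493, 499]
t=42: [576, 542, 520, 496, 493, 494, 515, 537, 570, 584, 599, 601, 587]
t=43: [527, 549, 579, 591, 600, 594, 581, 556, 532, 504, 493, 493, 499]
t=44: [576, 542, 520, 498, 493, 497, 515, 538, 570, 584, 599, 601, 587]
t=45: [527, 549, 580, 591, 603, 594, 582, 555, 532, 504, 493, 493, 499]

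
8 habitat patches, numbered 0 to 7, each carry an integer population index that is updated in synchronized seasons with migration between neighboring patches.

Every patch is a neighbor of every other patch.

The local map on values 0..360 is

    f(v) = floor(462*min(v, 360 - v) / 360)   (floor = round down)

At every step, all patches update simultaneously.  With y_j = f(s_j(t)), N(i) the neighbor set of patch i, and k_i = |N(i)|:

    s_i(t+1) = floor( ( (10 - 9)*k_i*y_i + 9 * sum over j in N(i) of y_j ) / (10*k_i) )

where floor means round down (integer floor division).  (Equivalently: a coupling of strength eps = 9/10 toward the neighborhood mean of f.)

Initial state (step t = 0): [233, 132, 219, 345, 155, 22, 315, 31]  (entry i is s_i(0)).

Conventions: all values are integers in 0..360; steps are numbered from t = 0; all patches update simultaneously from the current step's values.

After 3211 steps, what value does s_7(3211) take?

Answer: s_7(3211) = 170
Key observation: The state at step 3, [173, 173, 173, 173, 173, 173, 173, 173], reappears at step 15: the system is in a cycle of period 12 from step 3 on.  Therefore the state at step 3211 equals the state at step 3 + ((3211 - 3) mod 12) = 7, which is [170, 170, 170, 170, 170, 170, 170, 170].

Derivation:
t=0: [233, 132, 219, 345, 155, 22, 315, 31]
t=1: [104, 104, 104, 109, 103, 108, 107, 108]
t=2: [135, 135, 135, 135, 135, 135, 135, 135]
t=3: [173, 173, 173, 173, 173, 173, 173, 173]
t=4: [222, 222, 222, 222, 222, 222, 222, 222]
t=5: [177, 177, 177, 177, 177, 177, 177, 177]
t=6: [227, 227, 227, 227, 227, 227, 227, 227]
t=7: [170, 170, 170, 170, 170, 170, 170, 170]
t=8: [218, 218, 218, 218, 218, 218, 218, 218]
t=9: [182, 182, 182, 182, 182, 182, 182, 182]
t=10: [228, 228, 228, 228, 228, 228, 228, 228]
t=11: [169, 169, 169, 169, 169, 169, 169, 169]
t=12: [216, 216, 216, 216, 216, 216, 216, 216]
t=13: [184, 184, 184, 184, 184, 184, 184, 184]
t=14: [225, 225, 225, 225, 225, 225, 225, 225]
t=15: [173, 173, 173, 173, 173, 173, 173, 173]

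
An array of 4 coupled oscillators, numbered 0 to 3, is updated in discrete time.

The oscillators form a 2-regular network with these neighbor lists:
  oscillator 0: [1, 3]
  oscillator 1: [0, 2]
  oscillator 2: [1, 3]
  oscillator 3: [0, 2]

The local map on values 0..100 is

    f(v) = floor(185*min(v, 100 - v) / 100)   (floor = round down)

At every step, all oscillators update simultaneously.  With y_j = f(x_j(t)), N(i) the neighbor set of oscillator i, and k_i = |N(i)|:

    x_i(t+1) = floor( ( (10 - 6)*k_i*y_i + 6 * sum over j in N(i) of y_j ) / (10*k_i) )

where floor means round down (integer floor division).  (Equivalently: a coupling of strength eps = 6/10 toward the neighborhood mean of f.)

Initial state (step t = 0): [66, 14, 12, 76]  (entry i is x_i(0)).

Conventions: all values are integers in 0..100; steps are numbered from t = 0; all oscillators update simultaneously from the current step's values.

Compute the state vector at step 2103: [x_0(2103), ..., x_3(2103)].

Simulating step by step:
t=0: [66, 14, 12, 76]
t=1: [45, 35, 29, 42]
t=2: [75, 66, 63, 71]
t=3: [52, 59, 61, 55]
t=4: [82, 78, 76, 81]
t=5: [35, 39, 40, 37]
t=6: [67, 70, 71, 68]
t=7: [58, 56, 55, 57]
t=8: [78, 80, 81, 79]
t=9: [38, 37, 36, 37]
t=10: [68, 68, 67, 68]
t=11: [59, 59, 59, 59]
t=12: [75, 75, 75, 75]
t=13: [46, 46, 46, 46]
t=14: [85, 85, 85, 85]
t=15: [27, 27, 27, 27]
t=16: [49, 49, 49, 49]
t=17: [90, 90, 90, 90]
t=18: [18, 18, 18, 18]
t=19: [33, 33, 33, 33]
t=20: [61, 61, 61, 61]
t=21: [72, 72, 72, 72]
t=22: [51, 51, 51, 51]
t=23: [90, 90, 90, 90]

Answer: [72, 72, 72, 72]
Key observation: The state at step 17, [90, 90, 90, 90], reappears at step 23: the system is in a cycle of period 6 from step 17 on.  Therefore the state at step 2103 equals the state at step 17 + ((2103 - 17) mod 6) = 21, which is [72, 72, 72, 72].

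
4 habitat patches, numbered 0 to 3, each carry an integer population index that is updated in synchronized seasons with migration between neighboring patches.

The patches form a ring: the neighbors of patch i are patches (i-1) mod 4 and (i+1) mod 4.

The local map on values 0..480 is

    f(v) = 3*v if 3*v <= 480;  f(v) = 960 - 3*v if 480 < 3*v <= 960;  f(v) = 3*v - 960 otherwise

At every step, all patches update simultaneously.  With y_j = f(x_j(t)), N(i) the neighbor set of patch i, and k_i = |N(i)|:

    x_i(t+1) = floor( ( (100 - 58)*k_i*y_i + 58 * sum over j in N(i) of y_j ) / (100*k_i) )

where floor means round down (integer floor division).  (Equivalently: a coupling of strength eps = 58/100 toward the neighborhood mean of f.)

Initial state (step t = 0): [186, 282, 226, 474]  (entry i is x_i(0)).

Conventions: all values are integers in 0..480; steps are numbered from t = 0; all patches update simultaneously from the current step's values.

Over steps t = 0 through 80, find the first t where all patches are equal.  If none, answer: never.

Simulating step by step:
t=0: [186, 282, 226, 474]  (not all equal)
t=1: [335, 246, 285, 392]  (not all equal)
t=2: [145, 136, 171, 134]  (not all equal)
t=3: [417, 427, 422, 424]  (not all equal)
t=4: [305, 307, 312, 304]  (not all equal)
t=5: [44, 36, 35, 40]  (not all equal)
t=6: [121, 114, 110, 119]  (not all equal)
t=7: [355, 344, 341, 350]  (not all equal)
t=8: [91, 78, 73, 86]  (not all equal)
t=9: [257, 240, 234, 251]  (not all equal)
t=10: [209, 230, 237, 216]  (not all equal)
t=11: [308, 282, 273, 299]  (not all equal)
t=12: [66, 99, 110, 77]  (not all equal)
t=13: [236, 277, 291, 250]  (not all equal)
t=14: [204, 152, 134, 186]  (not all equal)
t=15: [394, 409, 417, 386]  (not all equal)
t=16: [228, 260, 257, 231]  (not all equal)
t=17: [245, 210, 209, 246]  (not all equal)
t=18: [254, 300, 299, 255]  (not all equal)
t=19: [157, 100, 100, 157]  (not all equal)
t=20: [421, 349, 349, 421]  (not all equal)
t=21: [240, 149, 149, 240]  (not all equal)
t=22: [300, 386, 386, 300]  (not all equal)
t=23: [100, 157, 157, 100]  (not all equal)
t=24: [349, 421, 421, 349]  (not all equal)
t=25: [149, 240, 240, 149]  (not all equal)
t=26: [386, 300, 300, 386]  (not all equal)
t=27: [157, 100, 100, 157]  (not all equal)

Answer: never
Key observation: The state at step 19 reappears at step 27 — the system is in a cycle of period 8 from step 19 on.  No step 0..27 is synchronized, and the cycle repeats forever, so no step up to 80 (or ever) has all patches equal.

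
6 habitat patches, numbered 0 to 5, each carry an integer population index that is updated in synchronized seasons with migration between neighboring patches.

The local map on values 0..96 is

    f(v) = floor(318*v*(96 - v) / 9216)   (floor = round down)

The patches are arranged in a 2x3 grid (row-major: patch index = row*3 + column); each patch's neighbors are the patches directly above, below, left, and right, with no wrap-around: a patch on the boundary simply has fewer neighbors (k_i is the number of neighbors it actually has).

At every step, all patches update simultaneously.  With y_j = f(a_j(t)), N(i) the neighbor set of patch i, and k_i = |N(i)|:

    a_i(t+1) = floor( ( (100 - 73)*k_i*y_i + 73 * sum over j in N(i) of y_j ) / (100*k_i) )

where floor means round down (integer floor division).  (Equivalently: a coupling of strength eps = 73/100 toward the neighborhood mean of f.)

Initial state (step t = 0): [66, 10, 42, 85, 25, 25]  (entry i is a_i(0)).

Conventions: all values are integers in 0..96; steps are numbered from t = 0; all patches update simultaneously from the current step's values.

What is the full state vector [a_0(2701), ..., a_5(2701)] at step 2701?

Answer: [46, 46, 46, 46, 46, 46]
Key observation: The state at step 6, [79, 79, 79, 79, 79, 79], reappears at step 8: the system is in a cycle of period 2 from step 6 on.  Therefore the state at step 2701 equals the state at step 6 + ((2701 - 6) mod 2) = 7, which is [46, 46, 46, 46, 46, 46].

Derivation:
t=0: [66, 10, 42, 85, 25, 25]
t=1: [40, 58, 53, 55, 46, 67]
t=2: [76, 77, 73, 77, 74, 75]
t=3: [50, 53, 53, 52, 52, 55]
t=4: [78, 78, 77, 78, 77, 77]
t=5: [48, 48, 49, 48, 49, 50]
t=6: [79, 79, 79, 79, 79, 79]
t=7: [46, 46, 46, 46, 46, 46]
t=8: [79, 79, 79, 79, 79, 79]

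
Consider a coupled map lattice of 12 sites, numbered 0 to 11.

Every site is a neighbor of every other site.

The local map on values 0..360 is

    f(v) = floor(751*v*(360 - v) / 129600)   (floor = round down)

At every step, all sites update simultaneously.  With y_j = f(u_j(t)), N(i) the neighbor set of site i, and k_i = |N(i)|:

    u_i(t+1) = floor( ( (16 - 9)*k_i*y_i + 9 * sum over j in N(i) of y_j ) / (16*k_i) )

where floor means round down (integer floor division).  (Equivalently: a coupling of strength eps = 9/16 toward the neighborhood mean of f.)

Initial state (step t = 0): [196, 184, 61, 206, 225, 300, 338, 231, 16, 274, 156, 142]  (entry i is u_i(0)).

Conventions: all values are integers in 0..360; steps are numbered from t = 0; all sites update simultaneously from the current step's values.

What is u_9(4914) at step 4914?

Answer: u_9(4914) = 187
Key observation: The state at step 4, [187, 187, 187, 187, 187, 187, 187, 187, 187, 187, 187, 187], reappears at step 5: the system is in a cycle of period 1 from step 4 on.  Therefore the state at step 4914 equals the state at step 4 + ((4914 - 4) mod 1) = 4, which is [187, 187, 187, 187, 187, 187, 187, 187, 187, 187, 187, 187].

Derivation:
t=0: [196, 184, 61, 206, 225, 300, 338, 231, 16, 274, 156, 142]
t=1: [158, 158, 126, 156, 154, 126, 102, 152, 98, 138, 157, 155]
t=2: [178, 178, 173, 178, 178, 173, 166, 178, 164, 175, 178, 178]
t=3: [186, 186, 186, 186, 186, 186, 186, 186, 186, 186, 186, 186]
t=4: [187, 187, 187, 187, 187, 187, 187, 187, 187, 187, 187, 187]
t=5: [187, 187, 187, 187, 187, 187, 187, 187, 187, 187, 187, 187]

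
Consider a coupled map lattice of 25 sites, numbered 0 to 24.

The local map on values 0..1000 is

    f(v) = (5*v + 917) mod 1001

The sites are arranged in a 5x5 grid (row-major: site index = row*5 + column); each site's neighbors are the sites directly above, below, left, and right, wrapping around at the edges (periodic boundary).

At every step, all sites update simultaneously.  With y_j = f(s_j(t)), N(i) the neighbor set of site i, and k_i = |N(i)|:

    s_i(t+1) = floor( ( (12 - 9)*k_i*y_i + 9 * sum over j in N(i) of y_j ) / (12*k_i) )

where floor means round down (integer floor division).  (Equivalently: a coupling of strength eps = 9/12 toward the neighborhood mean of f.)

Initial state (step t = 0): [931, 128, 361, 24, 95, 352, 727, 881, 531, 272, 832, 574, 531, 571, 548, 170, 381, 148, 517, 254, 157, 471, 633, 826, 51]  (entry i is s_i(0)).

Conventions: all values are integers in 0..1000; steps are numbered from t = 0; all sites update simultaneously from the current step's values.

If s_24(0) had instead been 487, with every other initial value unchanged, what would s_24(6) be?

Simulating step by step:
t=0: [931, 128, 361, 24, 95, 352, 727, 881, 531, 272, 832, 574, 531, 571, 548, 170, 381, 148, 517, 254, 157, 471, 633, 826, 487]
t=1: [577, 533, 365, 331, 327, 442, 574, 530, 404, 497, 557, 572, 615, 621, 407, 524, 669, 532, 434, 471, 541, 471, 335, 190, 334]
t=2: [550, 630, 616, 722, 578, 533, 578, 787, 524, 579, 621, 705, 609, 559, 497, 479, 467, 503, 344, 470, 564, 450, 606, 559, 578]
t=3: [574, 508, 694, 700, 726, 575, 562, 829, 675, 636, 327, 490, 694, 651, 437, 314, 313, 629, 554, 468, 547, 414, 666, 722, 671]
t=4: [652, 652, 314, 428, 427, 600, 493, 347, 209, 345, 463, 491, 217, 314, 224, 483, 474, 350, 359, 351, 635, 588, 426, 432, 436]
t=5: [272, 397, 293, 307, 192, 494, 489, 504, 583, 527, 366, 259, 406, 441, 388, 320, 486, 360, 532, 386, 293, 323, 400, 187, 188]
t=6: [545, 514, 601, 663, 618, 457, 451, 579, 498, 689, 554, 501, 513, 630, 637, 562, 455, 699, 617, 736, 503, 608, 693, 736, 767]

Answer: s_24(6) = 767
Key observation: This trace re-runs the system from the modified initial state.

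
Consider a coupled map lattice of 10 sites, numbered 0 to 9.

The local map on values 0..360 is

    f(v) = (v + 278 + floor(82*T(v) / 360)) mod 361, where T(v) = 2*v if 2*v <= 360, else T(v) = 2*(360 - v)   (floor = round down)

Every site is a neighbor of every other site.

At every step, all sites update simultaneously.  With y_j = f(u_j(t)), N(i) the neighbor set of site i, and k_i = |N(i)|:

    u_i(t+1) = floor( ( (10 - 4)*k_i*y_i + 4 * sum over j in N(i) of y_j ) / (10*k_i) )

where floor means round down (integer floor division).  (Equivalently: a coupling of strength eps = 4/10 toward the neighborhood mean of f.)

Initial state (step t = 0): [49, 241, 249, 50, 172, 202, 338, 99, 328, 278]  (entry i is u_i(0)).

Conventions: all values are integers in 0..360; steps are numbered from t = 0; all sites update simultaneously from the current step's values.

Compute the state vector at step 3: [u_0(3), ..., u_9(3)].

Simulating step by step:
t=0: [49, 241, 249, 50, 172, 202, 338, 99, 328, 278]
t=1: [296, 220, 222, 296, 195, 207, 249, 136, 246, 231]
t=2: [224, 200, 201, 224, 193, 196, 209, 152, 208, 204]
t=3: [195, 188, 188, 195, 186, 187, 191, 159, 191, 189]

Answer: [195, 188, 188, 195, 186, 187, 191, 159, 191, 189]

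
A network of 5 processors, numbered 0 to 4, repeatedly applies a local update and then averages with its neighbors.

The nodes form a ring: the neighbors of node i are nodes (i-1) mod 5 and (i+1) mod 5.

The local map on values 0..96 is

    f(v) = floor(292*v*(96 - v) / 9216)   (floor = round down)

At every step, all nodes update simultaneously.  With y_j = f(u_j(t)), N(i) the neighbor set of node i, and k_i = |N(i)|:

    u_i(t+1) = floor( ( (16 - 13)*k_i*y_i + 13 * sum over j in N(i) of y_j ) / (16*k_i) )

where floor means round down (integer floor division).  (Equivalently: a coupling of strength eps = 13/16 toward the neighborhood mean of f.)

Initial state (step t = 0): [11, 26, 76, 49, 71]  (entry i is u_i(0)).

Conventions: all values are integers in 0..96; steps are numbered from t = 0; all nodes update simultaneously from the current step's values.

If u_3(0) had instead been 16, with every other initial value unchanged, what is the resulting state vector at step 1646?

Answer: [70, 70, 70, 70, 70]
Key observation: The state at step 4, [70, 70, 70, 70, 70], reappears at step 6: the system is in a cycle of period 2 from step 4 on.  Therefore the state at step 1646 equals the state at step 4 + ((1646 - 4) mod 2) = 4, which is [70, 70, 70, 70, 70].

Derivation:
t=0: [11, 26, 76, 16, 71]
t=1: [51, 41, 48, 49, 38]
t=2: [70, 72, 71, 71, 71]
t=3: [55, 56, 55, 56, 56]
t=4: [70, 70, 70, 70, 70]
t=5: [57, 57, 57, 57, 57]
t=6: [70, 70, 70, 70, 70]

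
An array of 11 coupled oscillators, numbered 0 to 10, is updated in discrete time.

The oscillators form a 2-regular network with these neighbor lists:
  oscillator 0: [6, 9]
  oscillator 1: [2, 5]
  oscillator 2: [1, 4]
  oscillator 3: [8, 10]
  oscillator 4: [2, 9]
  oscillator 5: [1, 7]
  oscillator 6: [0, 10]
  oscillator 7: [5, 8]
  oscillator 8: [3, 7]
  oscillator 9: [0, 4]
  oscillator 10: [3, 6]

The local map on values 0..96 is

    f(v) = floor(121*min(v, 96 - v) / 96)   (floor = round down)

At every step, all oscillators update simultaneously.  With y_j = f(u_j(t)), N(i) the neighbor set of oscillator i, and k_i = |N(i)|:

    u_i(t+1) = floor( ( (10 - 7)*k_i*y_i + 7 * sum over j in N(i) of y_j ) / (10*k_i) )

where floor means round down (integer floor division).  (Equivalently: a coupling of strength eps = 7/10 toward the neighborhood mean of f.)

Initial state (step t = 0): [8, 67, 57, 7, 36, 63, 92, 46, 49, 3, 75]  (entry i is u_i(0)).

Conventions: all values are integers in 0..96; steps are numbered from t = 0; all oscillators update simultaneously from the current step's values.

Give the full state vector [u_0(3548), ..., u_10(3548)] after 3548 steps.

Simulating step by step:
t=0: [8, 67, 57, 7, 36, 63, 92, 46, 49, 3, 75]
t=1: [5, 42, 43, 32, 31, 44, 14, 52, 40, 20, 12]
t=2: [16, 53, 48, 34, 39, 53, 12, 53, 48, 23, 24]
t=3: [21, 56, 54, 44, 45, 54, 22, 56, 51, 32, 28]
t=4: [31, 51, 52, 48, 49, 50, 29, 52, 53, 40, 39]
t=5: [41, 56, 56, 54, 54, 55, 41, 55, 56, 49, 48]
t=6: [53, 50, 50, 54, 53, 50, 54, 50, 51, 53, 54]
t=7: [53, 57, 55, 53, 55, 57, 52, 56, 54, 54, 52]
t=8: [53, 49, 50, 53, 51, 49, 54, 50, 52, 52, 54]
t=9: [53, 58, 57, 53, 56, 58, 52, 57, 55, 55, 52]
t=10: [53, 47, 48, 53, 50, 47, 54, 49, 51, 51, 54]
t=11: [54, 59, 58, 54, 57, 59, 52, 57, 56, 55, 52]
t=12: [52, 46, 47, 52, 49, 47, 53, 48, 50, 50, 53]
t=13: [55, 58, 58, 55, 58, 58, 54, 58, 57, 57, 54]
t=14: [50, 47, 47, 50, 47, 47, 51, 47, 49, 49, 51]
t=15: [57, 59, 59, 57, 59, 59, 56, 59, 58, 58, 56]
t=16: [48, 46, 46, 48, 46, 46, 49, 46, 47, 47, 49]
t=17: [59, 57, 57, 59, 57, 57, 59, 57, 58, 58, 59]
t=18: [46, 49, 49, 46, 48, 49, 46, 48, 47, 47, 46]
t=19: [57, 59, 59, 57, 59, 59, 57, 59, 58, 58, 57]
t=20: [48, 46, 46, 48, 46, 46, 49, 46, 47, 47, 49]

Answer: [48, 46, 46, 48, 46, 46, 49, 46, 47, 47, 49]
Key observation: The state at step 16, [48, 46, 46, 48, 46, 46, 49, 46, 47, 47, 49], reappears at step 20: the system is in a cycle of period 4 from step 16 on.  Therefore the state at step 3548 equals the state at step 16 + ((3548 - 16) mod 4) = 16, which is [48, 46, 46, 48, 46, 46, 49, 46, 47, 47, 49].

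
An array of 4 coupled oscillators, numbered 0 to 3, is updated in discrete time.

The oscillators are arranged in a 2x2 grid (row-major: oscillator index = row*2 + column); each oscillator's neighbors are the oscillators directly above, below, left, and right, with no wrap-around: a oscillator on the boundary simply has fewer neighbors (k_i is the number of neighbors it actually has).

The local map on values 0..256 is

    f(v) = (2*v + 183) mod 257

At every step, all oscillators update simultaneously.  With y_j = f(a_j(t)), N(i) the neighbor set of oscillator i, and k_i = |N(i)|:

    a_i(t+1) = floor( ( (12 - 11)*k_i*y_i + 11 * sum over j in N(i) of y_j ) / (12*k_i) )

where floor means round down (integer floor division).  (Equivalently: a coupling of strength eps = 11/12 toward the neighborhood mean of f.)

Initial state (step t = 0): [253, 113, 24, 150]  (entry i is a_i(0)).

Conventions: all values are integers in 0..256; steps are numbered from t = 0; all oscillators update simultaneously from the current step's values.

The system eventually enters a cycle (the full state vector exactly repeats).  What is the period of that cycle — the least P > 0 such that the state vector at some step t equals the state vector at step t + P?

Answer: 16
Key observation: The state at step 67, [124, 124, 124, 124], reappears at step 83 — and no state repeats earlier — so the cycle the system enters has period 16.

Derivation:
t=0: [253, 113, 24, 150]
t=1: [190, 196, 203, 194]
t=2: [66, 53, 54, 67]
t=3: [35, 56, 56, 35]
t=4: [55, 235, 235, 55]
t=5: [130, 44, 44, 130]
t=6: [28, 171, 171, 28]
t=7: [30, 220, 220, 30]
t=8: [120, 231, 231, 120]
t=9: [133, 163, 163, 133]
t=10: [247, 197, 197, 247]
t=11: [71, 154, 154, 71]
t=12: [220, 81, 81, 220]
t=13: [89, 107, 107, 89]
t=14: [137, 107, 107, 137]
t=15: [145, 195, 195, 145]
t=16: [72, 202, 202, 72]
t=17: [72, 70, 70, 72]
t=18: [66, 69, 69, 66]
t=19: [63, 58, 58, 63]
t=20: [42, 51, 51, 42]
t=21: [26, 11, 11, 26]
t=22: [207, 232, 232, 207]
t=23: [128, 87, 87, 128]
t=24: [106, 175, 175, 106]
t=25: [28, 128, 128, 28]
t=26: [186, 234, 234, 186]
t=27: [129, 49, 49, 129]
t=28: [37, 170, 170, 37]
t=29: [8, 0, 0, 8]
t=30: [184, 197, 197, 184]
t=31: [60, 39, 39, 60]
t=32: [7, 42, 42, 7]
t=33: [25, 181, 181, 25]
t=34: [47, 216, 216, 47]
t=35: [94, 26, 26, 94]
t=36: [224, 124, 124, 224]
t=37: [169, 121, 121, 169]
t=38: [154, 20, 20, 154]
t=39: [223, 233, 233, 223]
t=40: [133, 116, 116, 133]
t=41: [160, 189, 189, 160]
t=42: [63, 229, 229, 63]
t=43: [120, 58, 58, 120]
t=44: [52, 155, 155, 52]
t=45: [218, 47, 47, 218]
t=46: [27, 97, 97, 27]
t=47: [129, 227, 227, 129]
t=48: [128, 178, 178, 128]
t=49: [38, 168, 168, 38]
t=50: [4, 2, 2, 4]
t=51: [187, 190, 190, 187]
t=52: [48, 43, 43, 48]
t=53: [12, 21, 21, 12]
t=54: [223, 208, 208, 223]
t=55: [87, 112, 112, 87]
t=56: [145, 104, 104, 145]
t=57: [140, 209, 209, 140]
t=58: [96, 196, 196, 96]
t=59: [65, 113, 113, 65]
t=60: [144, 64, 64, 144]
t=61: [67, 200, 200, 67]
t=62: [68, 60, 60, 68]
t=63: [47, 60, 60, 47]
t=64: [43, 22, 22, 43]
t=65: [209, 29, 29, 209]
t=66: [228, 99, 99, 228]
t=67: [124, 124, 124, 124]
t=68: [174, 174, 174, 174]
t=69: [17, 17, 17, 17]
t=70: [217, 217, 217, 217]
t=71: [103, 103, 103, 103]
t=72: [132, 132, 132, 132]
t=73: [190, 190, 190, 190]
t=74: [49, 49, 49, 49]
t=75: [24, 24, 24, 24]
t=76: [231, 231, 231, 231]
t=77: [131, 131, 131, 131]
t=78: [188, 188, 188, 188]
t=79: [45, 45, 45, 45]
t=80: [16, 16, 16, 16]
t=81: [215, 215, 215, 215]
t=82: [99, 99, 99, 99]
t=83: [124, 124, 124, 124]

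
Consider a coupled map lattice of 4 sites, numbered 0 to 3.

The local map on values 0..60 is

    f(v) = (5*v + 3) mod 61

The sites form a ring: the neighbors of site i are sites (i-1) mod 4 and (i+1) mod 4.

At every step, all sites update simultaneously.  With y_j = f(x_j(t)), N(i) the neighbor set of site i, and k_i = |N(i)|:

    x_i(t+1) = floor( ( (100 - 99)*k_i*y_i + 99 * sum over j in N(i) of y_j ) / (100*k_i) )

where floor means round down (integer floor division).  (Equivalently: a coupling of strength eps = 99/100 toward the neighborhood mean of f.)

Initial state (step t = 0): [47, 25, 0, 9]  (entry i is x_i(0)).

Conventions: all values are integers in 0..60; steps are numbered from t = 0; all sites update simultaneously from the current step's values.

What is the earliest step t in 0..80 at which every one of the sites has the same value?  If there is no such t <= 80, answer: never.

Simulating step by step:
t=0: [47, 25, 0, 9]  (not all equal)
t=1: [27, 28, 26, 29]  (not all equal)
t=2: [23, 13, 23, 13]  (not all equal)
t=3: [7, 56, 7, 56]  (not all equal)
t=4: [38, 38, 38, 38]  (all equal)

Answer: 4
Key observation: Synchronization is absorbing here: once all sites are equal they stay equal, and step 4 is the first all-equal step.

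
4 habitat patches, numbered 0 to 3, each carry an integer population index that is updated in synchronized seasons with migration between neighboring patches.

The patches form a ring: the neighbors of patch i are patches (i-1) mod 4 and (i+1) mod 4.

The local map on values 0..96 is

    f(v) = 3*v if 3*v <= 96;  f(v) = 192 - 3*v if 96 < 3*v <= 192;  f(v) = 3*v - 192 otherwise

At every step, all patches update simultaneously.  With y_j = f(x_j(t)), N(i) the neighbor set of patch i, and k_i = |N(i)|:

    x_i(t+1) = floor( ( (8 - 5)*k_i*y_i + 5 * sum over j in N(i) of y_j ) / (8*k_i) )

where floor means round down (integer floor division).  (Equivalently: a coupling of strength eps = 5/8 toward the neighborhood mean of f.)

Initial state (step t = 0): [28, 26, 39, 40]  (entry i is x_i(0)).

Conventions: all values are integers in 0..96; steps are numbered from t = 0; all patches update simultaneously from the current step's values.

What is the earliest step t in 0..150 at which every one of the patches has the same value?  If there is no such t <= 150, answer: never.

Answer: never
Key observation: The state at step 28 reappears at step 40 — the system is in a cycle of period 12 from step 28 on.  No step 0..40 is synchronized, and the cycle repeats forever, so no step up to 150 (or ever) has all patches equal.

Derivation:
t=0: [28, 26, 39, 40]  (not all equal)
t=1: [78, 78, 75, 76]  (not all equal)
t=2: [40, 39, 36, 36]  (not all equal)
t=3: [76, 76, 81, 80]  (not all equal)
t=4: [39, 40, 45, 45]  (not all equal)
t=5: [68, 68, 61, 62]  (not all equal)
t=6: [10, 11, 9, 8]  (not all equal)
t=7: [29, 30, 27, 26]  (not all equal)
t=8: [85, 86, 82, 81]  (not all equal)
t=9: [60, 61, 56, 55]  (not all equal)
t=10: [15, 14, 20, 21]  (not all equal)
t=11: [49, 48, 55, 56]  (not all equal)
t=12: [39, 40, 32, 31]  (not all equal)
t=13: [79, 80, 87, 88]  (not all equal)
t=14: [54, 53, 63, 62]  (not all equal)
t=15: [23, 22, 13, 12]  (not all equal)
t=16: [57, 58, 46, 47]  (not all equal)
t=17: [29, 30, 41, 42]  (not all equal)
t=18: [81, 82, 74, 73]  (not all equal)
t=19: [44, 45, 36, 35]  (not all equal)
t=20: [67, 66, 76, 77]  (not all equal)
t=21: [17, 16, 27, 28]  (not all equal)
t=22: [60, 59, 71, 72]  (not all equal)
t=23: [16, 15, 20, 19]  (not all equal)
t=24: [49, 50, 54, 55]  (not all equal)
t=25: [38, 39, 32, 33]  (not all equal)
t=26: [81, 82, 88, 89]  (not all equal)
t=27: [59, 58, 67, 66]  (not all equal)
t=28: [13, 14, 10, 9]  (not all equal)
t=29: [36, 37, 32, 31]  (not all equal)
t=30: [85, 86, 90, 91]  (not all equal)
t=31: [69, 68, 75, 74]  (not all equal)
t=32: [18, 19, 25, 26]  (not all equal)
t=33: [62, 61, 70, 69]  (not all equal)
t=34: [9, 10, 14, 13]  (not all equal)
t=35: [31, 32, 37, 36]  (not all equal)
t=36: [91, 90, 86, 85]  (not all equal)
t=37: [74, 75, 68, 69]  (not all equal)
t=38: [26, 25, 19, 18]  (not all equal)
t=39: [69, 70, 61, 62]  (not all equal)
t=40: [13, 14, 10, 9]  (not all equal)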